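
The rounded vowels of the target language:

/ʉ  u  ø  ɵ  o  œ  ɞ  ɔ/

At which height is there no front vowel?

Front: /ø/ (high-mid), /œ/ (low-mid).
Central: /ʉ/ (high), /ɵ/ (high-mid), /ɞ/ (low-mid).
Back: /u/ (high), /o/ (high-mid), /ɔ/ (low-mid).
Every height has a front member except high, where /y/ would be expected.

high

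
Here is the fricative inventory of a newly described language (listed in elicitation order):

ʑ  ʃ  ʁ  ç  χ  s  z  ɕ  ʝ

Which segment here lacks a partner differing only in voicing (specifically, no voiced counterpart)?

Alveolar: /s/ ~ /z/
Alveolo-palatal: /ɕ/ ~ /ʑ/
Palatal: /ç/ ~ /ʝ/
Uvular: /χ/ ~ /ʁ/
Postalveolar: only /ʃ/ (voiceless); no voiced partner.
So /ʃ/ is the unpaired segment.

/ʃ/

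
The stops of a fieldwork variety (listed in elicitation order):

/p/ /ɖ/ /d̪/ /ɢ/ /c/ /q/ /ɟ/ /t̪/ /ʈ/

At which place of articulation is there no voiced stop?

bilabial

bilabial: voiceless /p/, voiced —.
dental: voiceless /t̪/, voiced /d̪/.
retroflex: voiceless /ʈ/, voiced /ɖ/.
palatal: voiceless /c/, voiced /ɟ/.
uvular: voiceless /q/, voiced /ɢ/.
Every place of articulation has a voiced member except bilabial, where /b/ would be expected.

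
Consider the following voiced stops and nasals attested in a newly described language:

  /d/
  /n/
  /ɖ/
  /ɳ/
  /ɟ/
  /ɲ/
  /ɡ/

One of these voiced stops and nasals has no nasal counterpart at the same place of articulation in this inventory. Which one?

/ɡ/

Alveolar: /d/ ~ /n/
Retroflex: /ɖ/ ~ /ɳ/
Palatal: /ɟ/ ~ /ɲ/
Velar: only /ɡ/ (oral stop); no nasal partner.
So /ɡ/ is the unpaired segment.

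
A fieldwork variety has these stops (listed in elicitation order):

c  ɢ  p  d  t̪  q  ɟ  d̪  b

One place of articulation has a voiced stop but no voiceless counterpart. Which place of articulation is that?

alveolar

Voiceless: /p/ (bilabial), /t̪/ (dental), /c/ (palatal), /q/ (uvular).
Voiced: /b/ (bilabial), /d̪/ (dental), /d/ (alveolar), /ɟ/ (palatal), /ɢ/ (uvular).
Every place of articulation has a voiceless member except alveolar, where /t/ would be expected.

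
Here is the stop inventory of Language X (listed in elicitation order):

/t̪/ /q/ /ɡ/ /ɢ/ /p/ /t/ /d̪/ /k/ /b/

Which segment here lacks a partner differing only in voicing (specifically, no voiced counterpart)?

Bilabial: /p/ ~ /b/
Dental: /t̪/ ~ /d̪/
Velar: /k/ ~ /ɡ/
Uvular: /q/ ~ /ɢ/
Alveolar: only /t/ (voiceless); no voiced partner.
So /t/ is the unpaired segment.

/t/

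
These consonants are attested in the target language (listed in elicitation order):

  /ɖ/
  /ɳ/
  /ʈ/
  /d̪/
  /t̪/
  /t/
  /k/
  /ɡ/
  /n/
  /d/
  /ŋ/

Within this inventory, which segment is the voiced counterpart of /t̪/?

/d̪/

/t̪/ is a voiceless dental stop.
The voiced counterpart is a voiced dental stop — in this inventory, /d̪/.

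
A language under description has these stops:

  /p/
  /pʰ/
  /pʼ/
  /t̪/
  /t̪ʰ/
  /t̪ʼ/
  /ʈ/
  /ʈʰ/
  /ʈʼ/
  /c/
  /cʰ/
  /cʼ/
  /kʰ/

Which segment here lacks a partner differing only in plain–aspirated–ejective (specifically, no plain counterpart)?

/kʰ/

Bilabial: /p/ ~ /pʰ/ ~ /pʼ/
Dental: /t̪/ ~ /t̪ʰ/ ~ /t̪ʼ/
Retroflex: /ʈ/ ~ /ʈʰ/ ~ /ʈʼ/
Palatal: /c/ ~ /cʰ/ ~ /cʼ/
Velar: only /kʰ/ (aspirated); no plain partner.
So /kʰ/ is the unpaired segment.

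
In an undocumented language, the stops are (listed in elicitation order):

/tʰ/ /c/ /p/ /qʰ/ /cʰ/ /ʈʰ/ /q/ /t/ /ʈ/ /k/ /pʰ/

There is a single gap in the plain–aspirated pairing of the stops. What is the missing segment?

bilabial: plain /p/, aspirated /pʰ/.
alveolar: plain /t/, aspirated /tʰ/.
retroflex: plain /ʈ/, aspirated /ʈʰ/.
palatal: plain /c/, aspirated /cʰ/.
velar: plain /k/, aspirated —.
uvular: plain /q/, aspirated /qʰ/.
The velar row has no aspirated member, so the gap is the aspirated velar stop /kʰ/.

/kʰ/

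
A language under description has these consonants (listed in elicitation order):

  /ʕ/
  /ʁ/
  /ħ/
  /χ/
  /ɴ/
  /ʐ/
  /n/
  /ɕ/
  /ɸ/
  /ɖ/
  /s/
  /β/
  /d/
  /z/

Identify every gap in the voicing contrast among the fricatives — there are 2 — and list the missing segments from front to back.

/ʂ/, /ʑ/

bilabial: voiceless /ɸ/, voiced /β/.
alveolar: voiceless /s/, voiced /z/.
retroflex: voiceless —, voiced /ʐ/.
alveolo-palatal: voiceless /ɕ/, voiced —.
uvular: voiceless /χ/, voiced /ʁ/.
pharyngeal: voiceless /ħ/, voiced /ʕ/.
Gaps, from front to back: retroflex lacks voiceless (/ʂ/); alveolo-palatal lacks voiced (/ʑ/).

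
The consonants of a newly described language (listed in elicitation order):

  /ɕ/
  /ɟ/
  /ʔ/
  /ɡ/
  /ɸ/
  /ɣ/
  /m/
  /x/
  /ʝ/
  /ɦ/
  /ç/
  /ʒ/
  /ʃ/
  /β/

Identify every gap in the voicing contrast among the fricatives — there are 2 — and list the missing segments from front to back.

/ʑ/, /h/

bilabial: voiceless /ɸ/, voiced /β/.
postalveolar: voiceless /ʃ/, voiced /ʒ/.
alveolo-palatal: voiceless /ɕ/, voiced —.
palatal: voiceless /ç/, voiced /ʝ/.
velar: voiceless /x/, voiced /ɣ/.
glottal: voiceless —, voiced /ɦ/.
Gaps, from front to back: alveolo-palatal lacks voiced (/ʑ/); glottal lacks voiceless (/h/).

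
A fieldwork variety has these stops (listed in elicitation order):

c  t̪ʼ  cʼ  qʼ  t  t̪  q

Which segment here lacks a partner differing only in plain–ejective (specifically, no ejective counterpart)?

Dental: /t̪/ ~ /t̪ʼ/
Palatal: /c/ ~ /cʼ/
Uvular: /q/ ~ /qʼ/
Alveolar: only /t/ (plain); no ejective partner.
So /t/ is the unpaired segment.

/t/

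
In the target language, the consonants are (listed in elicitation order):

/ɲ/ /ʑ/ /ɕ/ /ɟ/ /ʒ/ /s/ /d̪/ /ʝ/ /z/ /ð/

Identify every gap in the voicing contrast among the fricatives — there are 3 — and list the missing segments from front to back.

place of articulation  voiceless  voiced  
dental            —         ð       
alveolar          s         z       
postalveolar      —         ʒ       
alveolo-palatal   ɕ         ʑ       
palatal           —         ʝ       
Gaps, from front to back: dental lacks voiceless (/θ/); postalveolar lacks voiceless (/ʃ/); palatal lacks voiceless (/ç/).

/θ/, /ʃ/, /ç/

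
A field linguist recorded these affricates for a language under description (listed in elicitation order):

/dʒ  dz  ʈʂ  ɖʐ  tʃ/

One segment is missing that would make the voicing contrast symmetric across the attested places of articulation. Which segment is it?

place of articulation  voiceless  voiced  
alveolar          —         dz      
postalveolar      tʃ        dʒ      
retroflex         ʈʂ        ɖʐ      
The alveolar row has no voiceless member, so the gap is the voiceless alveolar affricate /ts/.

/ts/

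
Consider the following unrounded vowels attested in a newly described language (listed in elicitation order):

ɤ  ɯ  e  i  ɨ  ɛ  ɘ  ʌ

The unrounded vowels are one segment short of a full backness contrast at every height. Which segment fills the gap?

/ɜ/

high: front /i/, central /ɨ/, back /ɯ/.
high-mid: front /e/, central /ɘ/, back /ɤ/.
low-mid: front /ɛ/, central —, back /ʌ/.
The low-mid row has no central member, so the gap is the low-mid central unrounded vowel /ɜ/.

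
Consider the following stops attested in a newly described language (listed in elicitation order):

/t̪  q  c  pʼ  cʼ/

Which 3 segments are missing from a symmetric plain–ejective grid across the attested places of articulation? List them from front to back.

/p/, /t̪ʼ/, /qʼ/

place of articulation  plain     ejective
bilabial          —         pʼ      
dental            t̪        —       
palatal           c         cʼ      
uvular            q         —       
Gaps, from front to back: bilabial lacks plain (/p/); dental lacks ejective (/t̪ʼ/); uvular lacks ejective (/qʼ/).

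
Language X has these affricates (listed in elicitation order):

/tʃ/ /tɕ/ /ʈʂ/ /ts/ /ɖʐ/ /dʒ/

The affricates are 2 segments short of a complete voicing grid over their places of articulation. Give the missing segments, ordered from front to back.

Voiceless: /ts/ (alveolar), /tʃ/ (postalveolar), /ʈʂ/ (retroflex), /tɕ/ (alveolo-palatal).
Voiced: /dʒ/ (postalveolar), /ɖʐ/ (retroflex).
Gaps, from front to back: alveolar lacks voiced (/dz/); alveolo-palatal lacks voiced (/dʑ/).

/dz/, /dʑ/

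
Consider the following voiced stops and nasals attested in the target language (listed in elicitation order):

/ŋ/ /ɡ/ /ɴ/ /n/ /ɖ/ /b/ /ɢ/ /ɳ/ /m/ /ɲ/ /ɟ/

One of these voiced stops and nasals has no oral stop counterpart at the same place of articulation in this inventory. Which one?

Bilabial: /b/ ~ /m/
Retroflex: /ɖ/ ~ /ɳ/
Palatal: /ɟ/ ~ /ɲ/
Velar: /ɡ/ ~ /ŋ/
Uvular: /ɢ/ ~ /ɴ/
Alveolar: only /n/ (nasal); no oral stop partner.
So /n/ is the unpaired segment.

/n/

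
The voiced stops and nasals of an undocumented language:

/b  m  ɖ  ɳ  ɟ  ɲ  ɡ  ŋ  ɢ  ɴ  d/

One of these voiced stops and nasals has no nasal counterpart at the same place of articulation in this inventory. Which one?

Bilabial: /b/ ~ /m/
Retroflex: /ɖ/ ~ /ɳ/
Palatal: /ɟ/ ~ /ɲ/
Velar: /ɡ/ ~ /ŋ/
Uvular: /ɢ/ ~ /ɴ/
Alveolar: only /d/ (oral stop); no nasal partner.
So /d/ is the unpaired segment.

/d/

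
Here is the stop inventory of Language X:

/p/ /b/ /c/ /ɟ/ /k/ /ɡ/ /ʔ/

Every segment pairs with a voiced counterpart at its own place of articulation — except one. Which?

Bilabial: /p/ ~ /b/
Palatal: /c/ ~ /ɟ/
Velar: /k/ ~ /ɡ/
Glottal: only /ʔ/ (voiceless); no voiced partner.
So /ʔ/ is the unpaired segment.

/ʔ/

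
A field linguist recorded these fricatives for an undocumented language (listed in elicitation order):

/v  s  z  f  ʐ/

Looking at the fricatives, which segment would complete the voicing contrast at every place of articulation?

Voiceless: /f/ (labiodental), /s/ (alveolar).
Voiced: /v/ (labiodental), /z/ (alveolar), /ʐ/ (retroflex).
The retroflex row has no voiceless member, so the gap is the voiceless retroflex fricative /ʂ/.

/ʂ/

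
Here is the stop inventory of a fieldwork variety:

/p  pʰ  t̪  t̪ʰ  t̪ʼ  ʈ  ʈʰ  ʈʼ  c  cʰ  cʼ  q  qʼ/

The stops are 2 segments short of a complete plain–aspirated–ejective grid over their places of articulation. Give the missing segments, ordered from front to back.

/pʼ/, /qʰ/

bilabial: plain /p/, aspirated /pʰ/, ejective —.
dental: plain /t̪/, aspirated /t̪ʰ/, ejective /t̪ʼ/.
retroflex: plain /ʈ/, aspirated /ʈʰ/, ejective /ʈʼ/.
palatal: plain /c/, aspirated /cʰ/, ejective /cʼ/.
uvular: plain /q/, aspirated —, ejective /qʼ/.
Gaps, from front to back: bilabial lacks ejective (/pʼ/); uvular lacks aspirated (/qʰ/).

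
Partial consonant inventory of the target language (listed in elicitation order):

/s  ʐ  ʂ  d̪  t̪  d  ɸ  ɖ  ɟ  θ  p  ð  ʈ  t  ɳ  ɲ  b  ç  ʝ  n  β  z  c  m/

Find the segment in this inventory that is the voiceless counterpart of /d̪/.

/d̪/ is a voiced dental stop.
The voiceless counterpart is a voiceless dental stop — in this inventory, /t̪/.

/t̪/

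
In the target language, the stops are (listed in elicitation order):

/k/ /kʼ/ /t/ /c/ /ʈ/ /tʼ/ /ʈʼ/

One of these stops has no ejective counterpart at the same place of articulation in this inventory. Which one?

/c/

Alveolar: /t/ ~ /tʼ/
Retroflex: /ʈ/ ~ /ʈʼ/
Velar: /k/ ~ /kʼ/
Palatal: only /c/ (plain); no ejective partner.
So /c/ is the unpaired segment.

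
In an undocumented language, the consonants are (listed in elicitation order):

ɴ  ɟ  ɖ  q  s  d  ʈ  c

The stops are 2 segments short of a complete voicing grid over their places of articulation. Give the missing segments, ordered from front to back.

/t/, /ɢ/

Voiceless: /ʈ/ (retroflex), /c/ (palatal), /q/ (uvular).
Voiced: /d/ (alveolar), /ɖ/ (retroflex), /ɟ/ (palatal).
Gaps, from front to back: alveolar lacks voiceless (/t/); uvular lacks voiced (/ɢ/).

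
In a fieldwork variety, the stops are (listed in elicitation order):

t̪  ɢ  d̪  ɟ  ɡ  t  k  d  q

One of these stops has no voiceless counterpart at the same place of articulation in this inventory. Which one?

/ɟ/

Dental: /t̪/ ~ /d̪/
Alveolar: /t/ ~ /d/
Velar: /k/ ~ /ɡ/
Uvular: /q/ ~ /ɢ/
Palatal: only /ɟ/ (voiced); no voiceless partner.
So /ɟ/ is the unpaired segment.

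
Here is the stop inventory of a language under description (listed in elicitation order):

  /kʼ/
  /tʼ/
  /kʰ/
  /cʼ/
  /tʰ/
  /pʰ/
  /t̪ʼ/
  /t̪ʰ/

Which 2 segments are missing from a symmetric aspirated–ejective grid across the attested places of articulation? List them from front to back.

/pʼ/, /cʰ/

bilabial: aspirated /pʰ/, ejective —.
dental: aspirated /t̪ʰ/, ejective /t̪ʼ/.
alveolar: aspirated /tʰ/, ejective /tʼ/.
palatal: aspirated —, ejective /cʼ/.
velar: aspirated /kʰ/, ejective /kʼ/.
Gaps, from front to back: bilabial lacks ejective (/pʼ/); palatal lacks aspirated (/cʰ/).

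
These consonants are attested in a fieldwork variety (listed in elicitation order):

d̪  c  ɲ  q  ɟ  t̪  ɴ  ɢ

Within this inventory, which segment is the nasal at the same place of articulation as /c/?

/ɲ/

/c/ is a voiceless palatal stop.
The nasal at the same place is a palatal nasal — in this inventory, /ɲ/.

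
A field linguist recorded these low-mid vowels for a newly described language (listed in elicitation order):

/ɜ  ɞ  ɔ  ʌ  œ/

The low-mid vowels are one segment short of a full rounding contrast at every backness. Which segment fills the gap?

/ɛ/

front: unrounded —, rounded /œ/.
central: unrounded /ɜ/, rounded /ɞ/.
back: unrounded /ʌ/, rounded /ɔ/.
The front row has no unrounded member, so the gap is the front unrounded vowel /ɛ/.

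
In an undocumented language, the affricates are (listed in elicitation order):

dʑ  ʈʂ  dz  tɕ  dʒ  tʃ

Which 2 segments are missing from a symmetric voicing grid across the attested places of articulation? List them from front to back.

alveolar: voiceless —, voiced /dz/.
postalveolar: voiceless /tʃ/, voiced /dʒ/.
retroflex: voiceless /ʈʂ/, voiced —.
alveolo-palatal: voiceless /tɕ/, voiced /dʑ/.
Gaps, from front to back: alveolar lacks voiceless (/ts/); retroflex lacks voiced (/ɖʐ/).

/ts/, /ɖʐ/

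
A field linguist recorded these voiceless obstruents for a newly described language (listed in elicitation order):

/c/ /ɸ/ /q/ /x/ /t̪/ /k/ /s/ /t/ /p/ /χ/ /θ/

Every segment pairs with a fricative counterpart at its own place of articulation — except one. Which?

Bilabial: /p/ ~ /ɸ/
Dental: /t̪/ ~ /θ/
Alveolar: /t/ ~ /s/
Velar: /k/ ~ /x/
Uvular: /q/ ~ /χ/
Palatal: only /c/ (stop); no fricative partner.
So /c/ is the unpaired segment.

/c/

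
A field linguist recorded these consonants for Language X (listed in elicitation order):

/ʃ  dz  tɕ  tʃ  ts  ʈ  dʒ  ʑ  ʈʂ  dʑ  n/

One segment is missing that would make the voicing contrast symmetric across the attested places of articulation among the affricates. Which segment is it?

alveolar: voiceless /ts/, voiced /dz/.
postalveolar: voiceless /tʃ/, voiced /dʒ/.
retroflex: voiceless /ʈʂ/, voiced —.
alveolo-palatal: voiceless /tɕ/, voiced /dʑ/.
The retroflex row has no voiced member, so the gap is the voiced retroflex affricate /ɖʐ/.

/ɖʐ/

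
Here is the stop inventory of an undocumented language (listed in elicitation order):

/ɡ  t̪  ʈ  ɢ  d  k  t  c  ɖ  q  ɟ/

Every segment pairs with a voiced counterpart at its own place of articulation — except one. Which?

/t̪/

Alveolar: /t/ ~ /d/
Retroflex: /ʈ/ ~ /ɖ/
Palatal: /c/ ~ /ɟ/
Velar: /k/ ~ /ɡ/
Uvular: /q/ ~ /ɢ/
Dental: only /t̪/ (voiceless); no voiced partner.
So /t̪/ is the unpaired segment.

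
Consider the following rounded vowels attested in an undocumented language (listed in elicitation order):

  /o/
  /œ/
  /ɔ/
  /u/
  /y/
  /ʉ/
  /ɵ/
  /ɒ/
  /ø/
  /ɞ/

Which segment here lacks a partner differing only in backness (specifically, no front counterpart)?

High: /y/ ~ /ʉ/ ~ /u/
High-mid: /ø/ ~ /ɵ/ ~ /o/
Low-mid: /œ/ ~ /ɞ/ ~ /ɔ/
Low: only /ɒ/ (back); no front partner.
So /ɒ/ is the unpaired segment.

/ɒ/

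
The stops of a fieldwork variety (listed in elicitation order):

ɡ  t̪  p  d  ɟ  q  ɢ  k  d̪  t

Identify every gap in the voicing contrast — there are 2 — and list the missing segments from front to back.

/b/, /c/

Voiceless: /p/ (bilabial), /t̪/ (dental), /t/ (alveolar), /k/ (velar), /q/ (uvular).
Voiced: /d̪/ (dental), /d/ (alveolar), /ɟ/ (palatal), /ɡ/ (velar), /ɢ/ (uvular).
Gaps, from front to back: bilabial lacks voiced (/b/); palatal lacks voiceless (/c/).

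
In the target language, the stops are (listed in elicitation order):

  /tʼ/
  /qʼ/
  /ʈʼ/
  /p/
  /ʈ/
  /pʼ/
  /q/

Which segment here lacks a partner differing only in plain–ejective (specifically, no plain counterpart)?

Bilabial: /p/ ~ /pʼ/
Retroflex: /ʈ/ ~ /ʈʼ/
Uvular: /q/ ~ /qʼ/
Alveolar: only /tʼ/ (ejective); no plain partner.
So /tʼ/ is the unpaired segment.

/tʼ/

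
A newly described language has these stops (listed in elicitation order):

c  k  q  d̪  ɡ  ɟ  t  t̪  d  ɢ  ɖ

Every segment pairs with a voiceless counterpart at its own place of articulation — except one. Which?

/ɖ/

Dental: /t̪/ ~ /d̪/
Alveolar: /t/ ~ /d/
Palatal: /c/ ~ /ɟ/
Velar: /k/ ~ /ɡ/
Uvular: /q/ ~ /ɢ/
Retroflex: only /ɖ/ (voiced); no voiceless partner.
So /ɖ/ is the unpaired segment.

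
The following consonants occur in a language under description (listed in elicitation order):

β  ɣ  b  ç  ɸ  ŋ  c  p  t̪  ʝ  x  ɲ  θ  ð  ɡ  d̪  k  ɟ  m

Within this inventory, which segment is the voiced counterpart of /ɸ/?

/ɸ/ is a voiceless bilabial fricative.
The voiced counterpart is a voiced bilabial fricative — in this inventory, /β/.

/β/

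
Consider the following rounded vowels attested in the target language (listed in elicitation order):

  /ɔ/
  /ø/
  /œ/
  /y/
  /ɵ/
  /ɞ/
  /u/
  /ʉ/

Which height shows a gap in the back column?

height            front     central   back    
high              y         ʉ         u       
high-mid          ø         ɵ         —       
low-mid           œ         ɞ         ɔ       
Every height has a back member except high-mid, where /o/ would be expected.

high-mid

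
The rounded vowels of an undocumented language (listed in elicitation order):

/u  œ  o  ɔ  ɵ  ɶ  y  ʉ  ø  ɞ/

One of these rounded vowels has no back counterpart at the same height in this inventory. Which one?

High: /y/ ~ /ʉ/ ~ /u/
High-mid: /ø/ ~ /ɵ/ ~ /o/
Low-mid: /œ/ ~ /ɞ/ ~ /ɔ/
Low: only /ɶ/ (front); no back partner.
So /ɶ/ is the unpaired segment.

/ɶ/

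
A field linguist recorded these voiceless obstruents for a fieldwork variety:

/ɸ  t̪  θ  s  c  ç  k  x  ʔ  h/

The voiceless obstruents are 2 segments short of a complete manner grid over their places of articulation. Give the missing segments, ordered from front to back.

/p/, /t/

place of articulation  stop      fricative
bilabial          —         ɸ       
dental            t̪        θ       
alveolar          —         s       
palatal           c         ç       
velar             k         x       
glottal           ʔ         h       
Gaps, from front to back: bilabial lacks stop (/p/); alveolar lacks stop (/t/).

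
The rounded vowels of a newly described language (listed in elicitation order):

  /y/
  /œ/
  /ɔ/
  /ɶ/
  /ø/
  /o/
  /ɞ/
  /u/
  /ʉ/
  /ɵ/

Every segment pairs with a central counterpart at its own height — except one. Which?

/ɶ/

High: /y/ ~ /ʉ/ ~ /u/
High-mid: /ø/ ~ /ɵ/ ~ /o/
Low-mid: /œ/ ~ /ɞ/ ~ /ɔ/
Low: only /ɶ/ (front); no central partner.
So /ɶ/ is the unpaired segment.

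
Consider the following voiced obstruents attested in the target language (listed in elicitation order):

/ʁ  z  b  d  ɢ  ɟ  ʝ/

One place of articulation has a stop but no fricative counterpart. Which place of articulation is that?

bilabial

place of articulation  stop      fricative
bilabial          b         —       
alveolar          d         z       
palatal           ɟ         ʝ       
uvular            ɢ         ʁ       
Every place of articulation has a fricative member except bilabial, where /β/ would be expected.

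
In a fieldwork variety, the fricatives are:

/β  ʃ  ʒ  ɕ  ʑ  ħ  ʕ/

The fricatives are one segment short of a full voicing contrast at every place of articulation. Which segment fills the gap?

/ɸ/

Voiceless: /ʃ/ (postalveolar), /ɕ/ (alveolo-palatal), /ħ/ (pharyngeal).
Voiced: /β/ (bilabial), /ʒ/ (postalveolar), /ʑ/ (alveolo-palatal), /ʕ/ (pharyngeal).
The bilabial row has no voiceless member, so the gap is the voiceless bilabial fricative /ɸ/.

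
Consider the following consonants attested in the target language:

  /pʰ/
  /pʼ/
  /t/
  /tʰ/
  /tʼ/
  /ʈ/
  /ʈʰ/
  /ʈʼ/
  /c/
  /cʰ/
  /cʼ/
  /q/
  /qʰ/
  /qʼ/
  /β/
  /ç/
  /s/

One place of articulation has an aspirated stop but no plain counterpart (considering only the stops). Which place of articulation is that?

bilabial

Plain: /t/ (alveolar), /ʈ/ (retroflex), /c/ (palatal), /q/ (uvular).
Aspirated: /pʰ/ (bilabial), /tʰ/ (alveolar), /ʈʰ/ (retroflex), /cʰ/ (palatal), /qʰ/ (uvular).
Ejective: /pʼ/ (bilabial), /tʼ/ (alveolar), /ʈʼ/ (retroflex), /cʼ/ (palatal), /qʼ/ (uvular).
Every place of articulation has a plain member except bilabial, where /p/ would be expected.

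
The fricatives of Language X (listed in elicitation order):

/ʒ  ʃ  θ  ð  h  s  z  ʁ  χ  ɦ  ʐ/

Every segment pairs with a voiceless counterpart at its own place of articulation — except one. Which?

/ʐ/

Dental: /θ/ ~ /ð/
Alveolar: /s/ ~ /z/
Postalveolar: /ʃ/ ~ /ʒ/
Uvular: /χ/ ~ /ʁ/
Glottal: /h/ ~ /ɦ/
Retroflex: only /ʐ/ (voiced); no voiceless partner.
So /ʐ/ is the unpaired segment.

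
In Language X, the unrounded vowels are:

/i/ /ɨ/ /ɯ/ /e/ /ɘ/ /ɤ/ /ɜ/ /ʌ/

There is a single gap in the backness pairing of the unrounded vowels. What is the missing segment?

Front: /i/ (high), /e/ (high-mid).
Central: /ɨ/ (high), /ɘ/ (high-mid), /ɜ/ (low-mid).
Back: /ɯ/ (high), /ɤ/ (high-mid), /ʌ/ (low-mid).
The low-mid row has no front member, so the gap is the low-mid front unrounded vowel /ɛ/.

/ɛ/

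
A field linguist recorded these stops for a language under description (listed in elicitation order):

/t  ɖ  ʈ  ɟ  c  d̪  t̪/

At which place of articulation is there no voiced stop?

alveolar

place of articulation  voiceless  voiced  
dental            t̪        d̪      
alveolar          t         —       
retroflex         ʈ         ɖ       
palatal           c         ɟ       
Every place of articulation has a voiced member except alveolar, where /d/ would be expected.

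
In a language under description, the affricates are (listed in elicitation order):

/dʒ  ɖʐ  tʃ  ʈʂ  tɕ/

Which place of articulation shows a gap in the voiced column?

place of articulation  voiceless  voiced  
postalveolar      tʃ        dʒ      
retroflex         ʈʂ        ɖʐ      
alveolo-palatal   tɕ        —       
Every place of articulation has a voiced member except alveolo-palatal, where /dʑ/ would be expected.

alveolo-palatal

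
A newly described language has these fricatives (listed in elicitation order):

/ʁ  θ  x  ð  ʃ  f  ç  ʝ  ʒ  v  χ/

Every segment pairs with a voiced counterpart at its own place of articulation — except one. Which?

Labiodental: /f/ ~ /v/
Dental: /θ/ ~ /ð/
Postalveolar: /ʃ/ ~ /ʒ/
Palatal: /ç/ ~ /ʝ/
Uvular: /χ/ ~ /ʁ/
Velar: only /x/ (voiceless); no voiced partner.
So /x/ is the unpaired segment.

/x/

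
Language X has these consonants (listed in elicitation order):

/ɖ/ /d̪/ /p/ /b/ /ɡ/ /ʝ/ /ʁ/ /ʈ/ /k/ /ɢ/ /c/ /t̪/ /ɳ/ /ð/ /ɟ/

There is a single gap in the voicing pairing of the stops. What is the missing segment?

/q/

Voiceless: /p/ (bilabial), /t̪/ (dental), /ʈ/ (retroflex), /c/ (palatal), /k/ (velar).
Voiced: /b/ (bilabial), /d̪/ (dental), /ɖ/ (retroflex), /ɟ/ (palatal), /ɡ/ (velar), /ɢ/ (uvular).
The uvular row has no voiceless member, so the gap is the voiceless uvular stop /q/.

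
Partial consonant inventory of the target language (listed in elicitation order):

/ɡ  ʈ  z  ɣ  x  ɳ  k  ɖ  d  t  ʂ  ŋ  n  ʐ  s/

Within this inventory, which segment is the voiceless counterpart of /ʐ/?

/ʐ/ is a voiced retroflex fricative.
The voiceless counterpart is a voiceless retroflex fricative — in this inventory, /ʂ/.

/ʂ/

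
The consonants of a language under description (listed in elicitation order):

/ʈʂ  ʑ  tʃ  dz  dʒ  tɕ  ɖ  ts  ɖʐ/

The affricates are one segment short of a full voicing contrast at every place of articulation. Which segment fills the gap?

alveolar: voiceless /ts/, voiced /dz/.
postalveolar: voiceless /tʃ/, voiced /dʒ/.
retroflex: voiceless /ʈʂ/, voiced /ɖʐ/.
alveolo-palatal: voiceless /tɕ/, voiced —.
The alveolo-palatal row has no voiced member, so the gap is the voiced alveolo-palatal affricate /dʑ/.

/dʑ/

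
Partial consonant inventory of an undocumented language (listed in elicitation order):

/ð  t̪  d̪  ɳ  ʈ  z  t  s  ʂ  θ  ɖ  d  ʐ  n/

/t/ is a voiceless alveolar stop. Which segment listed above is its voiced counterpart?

/d/

The voiced counterpart is a voiced alveolar stop — in this inventory, /d/.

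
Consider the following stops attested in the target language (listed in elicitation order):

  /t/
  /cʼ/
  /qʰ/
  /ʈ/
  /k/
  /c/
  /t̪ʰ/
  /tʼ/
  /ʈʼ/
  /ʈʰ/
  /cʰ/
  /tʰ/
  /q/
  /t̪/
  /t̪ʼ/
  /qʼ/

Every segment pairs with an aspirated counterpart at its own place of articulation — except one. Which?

Dental: /t̪/ ~ /t̪ʰ/ ~ /t̪ʼ/
Alveolar: /t/ ~ /tʰ/ ~ /tʼ/
Retroflex: /ʈ/ ~ /ʈʰ/ ~ /ʈʼ/
Palatal: /c/ ~ /cʰ/ ~ /cʼ/
Uvular: /q/ ~ /qʰ/ ~ /qʼ/
Velar: only /k/ (plain); no aspirated partner.
So /k/ is the unpaired segment.

/k/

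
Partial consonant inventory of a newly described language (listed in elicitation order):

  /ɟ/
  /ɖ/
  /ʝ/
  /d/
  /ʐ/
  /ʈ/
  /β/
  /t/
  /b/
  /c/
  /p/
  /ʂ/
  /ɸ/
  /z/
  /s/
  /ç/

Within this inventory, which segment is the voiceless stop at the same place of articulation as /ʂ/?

/ʂ/ is a voiceless retroflex fricative.
The voiceless stop at the same place is a voiceless retroflex stop — in this inventory, /ʈ/.

/ʈ/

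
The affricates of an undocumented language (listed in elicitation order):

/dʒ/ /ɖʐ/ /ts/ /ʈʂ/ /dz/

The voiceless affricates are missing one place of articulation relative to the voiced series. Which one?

postalveolar

place of articulation  voiceless  voiced  
alveolar          ts        dz      
postalveolar      —         dʒ      
retroflex         ʈʂ        ɖʐ      
Every place of articulation has a voiceless member except postalveolar, where /tʃ/ would be expected.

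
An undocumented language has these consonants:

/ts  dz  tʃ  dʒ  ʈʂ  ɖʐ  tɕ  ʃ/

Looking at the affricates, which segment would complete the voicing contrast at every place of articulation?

/dʑ/

alveolar: voiceless /ts/, voiced /dz/.
postalveolar: voiceless /tʃ/, voiced /dʒ/.
retroflex: voiceless /ʈʂ/, voiced /ɖʐ/.
alveolo-palatal: voiceless /tɕ/, voiced —.
The alveolo-palatal row has no voiced member, so the gap is the voiced alveolo-palatal affricate /dʑ/.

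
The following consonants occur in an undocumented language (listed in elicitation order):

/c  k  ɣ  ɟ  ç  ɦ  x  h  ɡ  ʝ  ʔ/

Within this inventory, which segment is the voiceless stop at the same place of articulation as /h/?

/ʔ/

/h/ is a voiceless glottal fricative.
The voiceless stop at the same place is a voiceless glottal stop — in this inventory, /ʔ/.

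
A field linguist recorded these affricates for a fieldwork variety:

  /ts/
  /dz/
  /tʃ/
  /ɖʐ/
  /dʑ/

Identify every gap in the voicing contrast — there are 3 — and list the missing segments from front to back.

alveolar: voiceless /ts/, voiced /dz/.
postalveolar: voiceless /tʃ/, voiced —.
retroflex: voiceless —, voiced /ɖʐ/.
alveolo-palatal: voiceless —, voiced /dʑ/.
Gaps, from front to back: postalveolar lacks voiced (/dʒ/); retroflex lacks voiceless (/ʈʂ/); alveolo-palatal lacks voiceless (/tɕ/).

/dʒ/, /ʈʂ/, /tɕ/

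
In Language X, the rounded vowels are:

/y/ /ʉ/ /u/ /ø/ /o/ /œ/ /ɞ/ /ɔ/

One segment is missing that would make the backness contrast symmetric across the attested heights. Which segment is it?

height            front     central   back    
high              y         ʉ         u       
high-mid          ø         —         o       
low-mid           œ         ɞ         ɔ       
The high-mid row has no central member, so the gap is the high-mid central rounded vowel /ɵ/.

/ɵ/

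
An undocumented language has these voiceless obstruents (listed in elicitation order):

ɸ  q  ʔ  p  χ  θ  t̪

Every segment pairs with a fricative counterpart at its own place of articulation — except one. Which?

Bilabial: /p/ ~ /ɸ/
Dental: /t̪/ ~ /θ/
Uvular: /q/ ~ /χ/
Glottal: only /ʔ/ (stop); no fricative partner.
So /ʔ/ is the unpaired segment.

/ʔ/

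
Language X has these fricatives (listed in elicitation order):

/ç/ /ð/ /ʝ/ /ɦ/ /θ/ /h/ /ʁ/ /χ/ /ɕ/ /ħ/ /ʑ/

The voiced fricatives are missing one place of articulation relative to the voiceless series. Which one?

dental: voiceless /θ/, voiced /ð/.
alveolo-palatal: voiceless /ɕ/, voiced /ʑ/.
palatal: voiceless /ç/, voiced /ʝ/.
uvular: voiceless /χ/, voiced /ʁ/.
pharyngeal: voiceless /ħ/, voiced —.
glottal: voiceless /h/, voiced /ɦ/.
Every place of articulation has a voiced member except pharyngeal, where /ʕ/ would be expected.

pharyngeal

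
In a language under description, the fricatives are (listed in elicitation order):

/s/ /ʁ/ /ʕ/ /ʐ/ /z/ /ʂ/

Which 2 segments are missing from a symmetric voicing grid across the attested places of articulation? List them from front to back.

/χ/, /ħ/

alveolar: voiceless /s/, voiced /z/.
retroflex: voiceless /ʂ/, voiced /ʐ/.
uvular: voiceless —, voiced /ʁ/.
pharyngeal: voiceless —, voiced /ʕ/.
Gaps, from front to back: uvular lacks voiceless (/χ/); pharyngeal lacks voiceless (/ħ/).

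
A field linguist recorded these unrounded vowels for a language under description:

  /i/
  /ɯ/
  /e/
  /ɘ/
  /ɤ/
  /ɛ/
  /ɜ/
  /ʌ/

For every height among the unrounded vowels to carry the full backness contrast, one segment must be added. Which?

Front: /i/ (high), /e/ (high-mid), /ɛ/ (low-mid).
Central: /ɘ/ (high-mid), /ɜ/ (low-mid).
Back: /ɯ/ (high), /ɤ/ (high-mid), /ʌ/ (low-mid).
The high row has no central member, so the gap is the high central unrounded vowel /ɨ/.

/ɨ/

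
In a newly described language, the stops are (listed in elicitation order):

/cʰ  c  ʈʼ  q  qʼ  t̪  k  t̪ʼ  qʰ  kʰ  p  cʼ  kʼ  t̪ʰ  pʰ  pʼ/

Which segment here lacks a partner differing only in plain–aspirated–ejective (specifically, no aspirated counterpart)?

Bilabial: /p/ ~ /pʰ/ ~ /pʼ/
Dental: /t̪/ ~ /t̪ʰ/ ~ /t̪ʼ/
Palatal: /c/ ~ /cʰ/ ~ /cʼ/
Velar: /k/ ~ /kʰ/ ~ /kʼ/
Uvular: /q/ ~ /qʰ/ ~ /qʼ/
Retroflex: only /ʈʼ/ (ejective); no aspirated partner.
So /ʈʼ/ is the unpaired segment.

/ʈʼ/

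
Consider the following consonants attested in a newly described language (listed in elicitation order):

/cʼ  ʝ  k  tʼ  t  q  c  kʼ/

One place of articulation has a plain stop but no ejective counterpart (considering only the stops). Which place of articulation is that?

Plain: /t/ (alveolar), /c/ (palatal), /k/ (velar), /q/ (uvular).
Ejective: /tʼ/ (alveolar), /cʼ/ (palatal), /kʼ/ (velar).
Every place of articulation has an ejective member except uvular, where /qʼ/ would be expected.

uvular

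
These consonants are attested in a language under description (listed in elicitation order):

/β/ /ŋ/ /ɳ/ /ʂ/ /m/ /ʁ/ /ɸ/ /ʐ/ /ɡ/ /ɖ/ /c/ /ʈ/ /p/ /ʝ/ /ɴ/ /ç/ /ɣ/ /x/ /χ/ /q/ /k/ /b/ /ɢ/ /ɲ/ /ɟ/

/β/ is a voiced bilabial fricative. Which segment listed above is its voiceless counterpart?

The voiceless counterpart is a voiceless bilabial fricative — in this inventory, /ɸ/.

/ɸ/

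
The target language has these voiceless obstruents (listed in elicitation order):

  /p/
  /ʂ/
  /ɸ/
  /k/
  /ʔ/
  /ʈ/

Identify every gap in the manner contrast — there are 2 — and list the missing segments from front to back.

place of articulation  stop      fricative
bilabial          p         ɸ       
retroflex         ʈ         ʂ       
velar             k         —       
glottal           ʔ         —       
Gaps, from front to back: velar lacks fricative (/x/); glottal lacks fricative (/h/).

/x/, /h/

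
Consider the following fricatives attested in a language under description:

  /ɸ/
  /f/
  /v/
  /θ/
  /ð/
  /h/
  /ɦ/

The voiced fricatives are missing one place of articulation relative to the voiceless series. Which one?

bilabial

place of articulation  voiceless  voiced  
bilabial          ɸ         —       
labiodental       f         v       
dental            θ         ð       
glottal           h         ɦ       
Every place of articulation has a voiced member except bilabial, where /β/ would be expected.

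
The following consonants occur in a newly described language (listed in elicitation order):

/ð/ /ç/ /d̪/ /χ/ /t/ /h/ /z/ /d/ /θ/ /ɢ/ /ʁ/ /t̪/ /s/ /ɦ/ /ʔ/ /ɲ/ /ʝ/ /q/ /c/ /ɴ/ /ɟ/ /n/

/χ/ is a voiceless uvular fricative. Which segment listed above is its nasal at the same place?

The nasal at the same place is an uvular nasal — in this inventory, /ɴ/.

/ɴ/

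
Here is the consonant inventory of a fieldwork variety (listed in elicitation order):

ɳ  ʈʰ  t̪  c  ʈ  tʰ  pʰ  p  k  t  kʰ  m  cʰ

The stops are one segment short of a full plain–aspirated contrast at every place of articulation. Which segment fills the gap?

bilabial: plain /p/, aspirated /pʰ/.
dental: plain /t̪/, aspirated —.
alveolar: plain /t/, aspirated /tʰ/.
retroflex: plain /ʈ/, aspirated /ʈʰ/.
palatal: plain /c/, aspirated /cʰ/.
velar: plain /k/, aspirated /kʰ/.
The dental row has no aspirated member, so the gap is the aspirated dental stop /t̪ʰ/.

/t̪ʰ/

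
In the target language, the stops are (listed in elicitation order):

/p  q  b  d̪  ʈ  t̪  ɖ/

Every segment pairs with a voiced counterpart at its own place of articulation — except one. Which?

Bilabial: /p/ ~ /b/
Dental: /t̪/ ~ /d̪/
Retroflex: /ʈ/ ~ /ɖ/
Uvular: only /q/ (voiceless); no voiced partner.
So /q/ is the unpaired segment.

/q/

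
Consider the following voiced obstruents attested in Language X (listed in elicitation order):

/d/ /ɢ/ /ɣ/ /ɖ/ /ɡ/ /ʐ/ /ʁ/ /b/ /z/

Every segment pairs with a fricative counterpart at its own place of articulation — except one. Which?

/b/

Alveolar: /d/ ~ /z/
Retroflex: /ɖ/ ~ /ʐ/
Velar: /ɡ/ ~ /ɣ/
Uvular: /ɢ/ ~ /ʁ/
Bilabial: only /b/ (stop); no fricative partner.
So /b/ is the unpaired segment.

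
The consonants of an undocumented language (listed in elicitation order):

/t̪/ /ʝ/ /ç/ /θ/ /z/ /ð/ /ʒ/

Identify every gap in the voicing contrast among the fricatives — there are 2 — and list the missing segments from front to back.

Voiceless: /θ/ (dental), /ç/ (palatal).
Voiced: /ð/ (dental), /z/ (alveolar), /ʒ/ (postalveolar), /ʝ/ (palatal).
Gaps, from front to back: alveolar lacks voiceless (/s/); postalveolar lacks voiceless (/ʃ/).

/s/, /ʃ/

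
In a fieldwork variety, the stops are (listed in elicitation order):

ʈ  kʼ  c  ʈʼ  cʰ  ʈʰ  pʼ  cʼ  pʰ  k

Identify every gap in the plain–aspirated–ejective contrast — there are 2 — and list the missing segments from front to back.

Plain: /ʈ/ (retroflex), /c/ (palatal), /k/ (velar).
Aspirated: /pʰ/ (bilabial), /ʈʰ/ (retroflex), /cʰ/ (palatal).
Ejective: /pʼ/ (bilabial), /ʈʼ/ (retroflex), /cʼ/ (palatal), /kʼ/ (velar).
Gaps, from front to back: bilabial lacks plain (/p/); velar lacks aspirated (/kʰ/).

/p/, /kʰ/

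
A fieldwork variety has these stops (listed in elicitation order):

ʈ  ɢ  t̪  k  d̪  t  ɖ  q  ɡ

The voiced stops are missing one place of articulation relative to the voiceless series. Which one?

place of articulation  voiceless  voiced  
dental            t̪        d̪      
alveolar          t         —       
retroflex         ʈ         ɖ       
velar             k         ɡ       
uvular            q         ɢ       
Every place of articulation has a voiced member except alveolar, where /d/ would be expected.

alveolar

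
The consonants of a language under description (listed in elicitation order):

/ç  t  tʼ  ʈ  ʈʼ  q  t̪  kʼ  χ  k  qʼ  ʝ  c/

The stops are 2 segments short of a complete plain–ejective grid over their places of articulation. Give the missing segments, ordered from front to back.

/t̪ʼ/, /cʼ/

dental: plain /t̪/, ejective —.
alveolar: plain /t/, ejective /tʼ/.
retroflex: plain /ʈ/, ejective /ʈʼ/.
palatal: plain /c/, ejective —.
velar: plain /k/, ejective /kʼ/.
uvular: plain /q/, ejective /qʼ/.
Gaps, from front to back: dental lacks ejective (/t̪ʼ/); palatal lacks ejective (/cʼ/).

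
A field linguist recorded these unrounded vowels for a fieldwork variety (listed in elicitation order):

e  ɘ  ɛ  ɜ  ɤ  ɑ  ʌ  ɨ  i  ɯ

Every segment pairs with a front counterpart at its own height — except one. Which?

High: /i/ ~ /ɨ/ ~ /ɯ/
High-mid: /e/ ~ /ɘ/ ~ /ɤ/
Low-mid: /ɛ/ ~ /ɜ/ ~ /ʌ/
Low: only /ɑ/ (back); no front partner.
So /ɑ/ is the unpaired segment.

/ɑ/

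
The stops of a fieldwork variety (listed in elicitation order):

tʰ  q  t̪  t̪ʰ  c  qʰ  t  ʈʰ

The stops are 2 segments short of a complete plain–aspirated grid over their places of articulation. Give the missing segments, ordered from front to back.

/ʈ/, /cʰ/

Plain: /t̪/ (dental), /t/ (alveolar), /c/ (palatal), /q/ (uvular).
Aspirated: /t̪ʰ/ (dental), /tʰ/ (alveolar), /ʈʰ/ (retroflex), /qʰ/ (uvular).
Gaps, from front to back: retroflex lacks plain (/ʈ/); palatal lacks aspirated (/cʰ/).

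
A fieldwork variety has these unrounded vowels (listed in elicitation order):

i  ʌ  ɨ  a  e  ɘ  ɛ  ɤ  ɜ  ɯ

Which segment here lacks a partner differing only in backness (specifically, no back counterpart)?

/a/

High: /i/ ~ /ɨ/ ~ /ɯ/
High-mid: /e/ ~ /ɘ/ ~ /ɤ/
Low-mid: /ɛ/ ~ /ɜ/ ~ /ʌ/
Low: only /a/ (front); no back partner.
So /a/ is the unpaired segment.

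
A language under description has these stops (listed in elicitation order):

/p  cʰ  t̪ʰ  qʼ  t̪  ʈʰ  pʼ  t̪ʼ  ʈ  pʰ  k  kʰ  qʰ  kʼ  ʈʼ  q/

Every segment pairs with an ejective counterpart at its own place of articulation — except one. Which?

Bilabial: /p/ ~ /pʰ/ ~ /pʼ/
Dental: /t̪/ ~ /t̪ʰ/ ~ /t̪ʼ/
Retroflex: /ʈ/ ~ /ʈʰ/ ~ /ʈʼ/
Velar: /k/ ~ /kʰ/ ~ /kʼ/
Uvular: /q/ ~ /qʰ/ ~ /qʼ/
Palatal: only /cʰ/ (aspirated); no ejective partner.
So /cʰ/ is the unpaired segment.

/cʰ/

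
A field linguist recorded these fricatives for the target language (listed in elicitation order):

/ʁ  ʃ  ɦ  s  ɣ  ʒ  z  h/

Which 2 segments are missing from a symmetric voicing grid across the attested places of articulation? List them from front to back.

/x/, /χ/

alveolar: voiceless /s/, voiced /z/.
postalveolar: voiceless /ʃ/, voiced /ʒ/.
velar: voiceless —, voiced /ɣ/.
uvular: voiceless —, voiced /ʁ/.
glottal: voiceless /h/, voiced /ɦ/.
Gaps, from front to back: velar lacks voiceless (/x/); uvular lacks voiceless (/χ/).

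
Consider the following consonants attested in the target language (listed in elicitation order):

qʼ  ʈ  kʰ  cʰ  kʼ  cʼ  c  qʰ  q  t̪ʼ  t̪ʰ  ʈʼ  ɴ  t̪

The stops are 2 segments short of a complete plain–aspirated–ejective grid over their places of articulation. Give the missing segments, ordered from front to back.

dental: plain /t̪/, aspirated /t̪ʰ/, ejective /t̪ʼ/.
retroflex: plain /ʈ/, aspirated —, ejective /ʈʼ/.
palatal: plain /c/, aspirated /cʰ/, ejective /cʼ/.
velar: plain —, aspirated /kʰ/, ejective /kʼ/.
uvular: plain /q/, aspirated /qʰ/, ejective /qʼ/.
Gaps, from front to back: retroflex lacks aspirated (/ʈʰ/); velar lacks plain (/k/).

/ʈʰ/, /k/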